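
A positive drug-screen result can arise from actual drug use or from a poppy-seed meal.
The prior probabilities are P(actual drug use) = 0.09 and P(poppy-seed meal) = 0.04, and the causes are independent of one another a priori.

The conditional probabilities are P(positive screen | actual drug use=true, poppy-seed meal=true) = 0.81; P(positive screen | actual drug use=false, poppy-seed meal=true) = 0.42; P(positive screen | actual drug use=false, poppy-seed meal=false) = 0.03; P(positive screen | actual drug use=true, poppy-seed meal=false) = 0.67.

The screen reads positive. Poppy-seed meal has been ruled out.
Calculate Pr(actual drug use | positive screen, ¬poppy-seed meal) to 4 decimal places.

Pr(actual drug use | positive screen, ¬poppy-seed meal) ≈ 0.6884

Sum P(positive screen|·) weighted by the priors over both values of actual drug use:
  P(positive screen | ¬poppy-seed meal) = 0.03·0.91 + 0.67·0.09
        = 0.027300 + 0.060300 = 0.087600
Keeping only the actual drug use-present terms gives 0.060300, so
  P(actual drug use | positive screen, ¬poppy-seed meal) = 0.060300 / 0.087600 ≈ 0.6884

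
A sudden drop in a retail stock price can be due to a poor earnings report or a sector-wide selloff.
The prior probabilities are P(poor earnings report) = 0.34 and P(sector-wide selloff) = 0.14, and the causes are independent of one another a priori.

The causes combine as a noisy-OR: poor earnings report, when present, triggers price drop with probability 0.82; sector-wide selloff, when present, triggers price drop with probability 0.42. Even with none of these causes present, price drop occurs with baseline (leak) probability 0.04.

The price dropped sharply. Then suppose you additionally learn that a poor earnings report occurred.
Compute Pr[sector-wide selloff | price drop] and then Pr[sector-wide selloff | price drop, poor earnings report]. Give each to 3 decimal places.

Pr[sector-wide selloff | price drop] ≈ 0.241; Pr[sector-wide selloff | price drop, poor earnings report] ≈ 0.150

Under noisy-OR, P(price drop | causes) = 1 − (1−0.04)·∏(1−qᵢ) over the active causes.
Weight on sector-wide selloff=true, given the evidence: 0.040952 + 0.042829 = 0.083781
Normalizer over all consistent configurations: 0.04·0.66·0.86 + 0.4432·0.66·0.14 + 0.8272·0.34·0.86 + 0.899776·0.34·0.14 = 0.348358
Posterior = 0.083781 / 0.348358 ≈ 0.241

With the extra evidence:
Weight on sector-wide selloff=true, given the evidence: 0.899776×0.14 = 0.125969
The normalizing constant is 0.8272×0.86 + 0.899776×0.14 = 0.837361
Posterior = 0.125969 / 0.837361 ≈ 0.150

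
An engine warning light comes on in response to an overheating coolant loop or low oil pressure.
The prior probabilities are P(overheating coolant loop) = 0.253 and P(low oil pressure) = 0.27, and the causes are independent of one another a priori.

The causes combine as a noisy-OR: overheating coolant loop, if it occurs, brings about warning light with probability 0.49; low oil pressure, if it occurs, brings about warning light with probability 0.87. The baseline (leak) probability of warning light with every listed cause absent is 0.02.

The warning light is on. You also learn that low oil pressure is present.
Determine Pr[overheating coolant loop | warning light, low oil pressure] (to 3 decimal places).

Under noisy-OR, P(warning light | causes) = 1 − (1−0.02)·∏(1−qᵢ) over the active causes.
By total probability over both values of overheating coolant loop:
  P(warning light | low oil pressure) = 0.8726·0.747 + 0.935026·0.253
        = 0.651832 + 0.236562 = 0.888394
Keeping only the overheating coolant loop-present terms gives 0.236562, so
  P(overheating coolant loop | warning light, low oil pressure) = 0.236562 / 0.888394 ≈ 0.266

Pr[overheating coolant loop | warning light, low oil pressure] ≈ 0.266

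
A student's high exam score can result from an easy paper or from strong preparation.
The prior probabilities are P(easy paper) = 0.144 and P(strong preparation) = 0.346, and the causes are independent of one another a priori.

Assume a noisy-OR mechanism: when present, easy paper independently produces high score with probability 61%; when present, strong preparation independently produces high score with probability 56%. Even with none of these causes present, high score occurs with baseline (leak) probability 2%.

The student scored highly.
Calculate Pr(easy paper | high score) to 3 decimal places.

Pr(easy paper | high score) ≈ 0.357

Under noisy-OR, P(high score | causes) = 1 − (1−0.02)·∏(1−qᵢ) over the active causes.
P(high score) = 0.02×0.856×0.654 + 0.5688×0.856×0.346 + 0.6178×0.144×0.654 + 0.831832×0.144×0.346 = 0.011196 + 0.168465 + 0.058182 + 0.041445 = 0.279288
Of this, 0.099627 comes from 0.058182 + 0.041445 (the easy paper=true cases).
P(easy paper | high score) = 0.099627 / 0.279288 ≈ 0.357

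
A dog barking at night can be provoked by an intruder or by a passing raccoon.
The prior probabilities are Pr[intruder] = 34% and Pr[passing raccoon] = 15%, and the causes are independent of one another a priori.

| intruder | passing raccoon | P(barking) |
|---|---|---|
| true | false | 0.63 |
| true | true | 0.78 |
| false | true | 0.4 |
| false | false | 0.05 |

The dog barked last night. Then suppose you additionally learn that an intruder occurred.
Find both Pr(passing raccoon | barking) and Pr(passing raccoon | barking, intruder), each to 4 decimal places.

Sum P(barking|·) weighted by the priors over the 4 (intruder, passing raccoon) configurations:
  P(barking) = 0.05×0.66×0.85 + 0.4×0.66×0.15 + 0.63×0.34×0.85 + 0.78×0.34×0.15
        = 0.028050 + 0.039600 + 0.182070 + 0.039780 = 0.289500
Configurations with passing raccoon contribute 0.079380, so
  P(passing raccoon | barking) = 0.079380 / 0.289500 ≈ 0.2742

Now condition on the additional information:
Enumerate both values of passing raccoon and weight by the priors:
  P(barking | intruder) = 0.63·0.85 + 0.78·0.15
        = 0.535500 + 0.117000 = 0.652500
The terms with passing raccoon present sum to 0.117000, so
  P(passing raccoon | barking, intruder) = 0.117000 / 0.652500 ≈ 0.1793

Pr(passing raccoon | barking) ≈ 0.2742; Pr(passing raccoon | barking, intruder) ≈ 0.1793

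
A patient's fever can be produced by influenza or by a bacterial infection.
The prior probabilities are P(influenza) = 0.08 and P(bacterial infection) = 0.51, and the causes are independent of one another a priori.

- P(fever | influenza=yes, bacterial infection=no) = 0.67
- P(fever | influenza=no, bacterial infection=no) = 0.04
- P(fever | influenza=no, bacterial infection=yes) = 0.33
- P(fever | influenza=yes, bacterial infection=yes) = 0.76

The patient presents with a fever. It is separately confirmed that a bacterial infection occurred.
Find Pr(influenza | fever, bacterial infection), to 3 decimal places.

By total probability over both values of influenza:
  P(fever | bacterial infection) = 0.33·0.92 + 0.76·0.08
        = 0.303600 + 0.060800 = 0.364400
The terms with influenza present sum to 0.060800, so
  P(influenza | fever, bacterial infection) = 0.060800 / 0.364400 ≈ 0.167

Pr(influenza | fever, bacterial infection) ≈ 0.167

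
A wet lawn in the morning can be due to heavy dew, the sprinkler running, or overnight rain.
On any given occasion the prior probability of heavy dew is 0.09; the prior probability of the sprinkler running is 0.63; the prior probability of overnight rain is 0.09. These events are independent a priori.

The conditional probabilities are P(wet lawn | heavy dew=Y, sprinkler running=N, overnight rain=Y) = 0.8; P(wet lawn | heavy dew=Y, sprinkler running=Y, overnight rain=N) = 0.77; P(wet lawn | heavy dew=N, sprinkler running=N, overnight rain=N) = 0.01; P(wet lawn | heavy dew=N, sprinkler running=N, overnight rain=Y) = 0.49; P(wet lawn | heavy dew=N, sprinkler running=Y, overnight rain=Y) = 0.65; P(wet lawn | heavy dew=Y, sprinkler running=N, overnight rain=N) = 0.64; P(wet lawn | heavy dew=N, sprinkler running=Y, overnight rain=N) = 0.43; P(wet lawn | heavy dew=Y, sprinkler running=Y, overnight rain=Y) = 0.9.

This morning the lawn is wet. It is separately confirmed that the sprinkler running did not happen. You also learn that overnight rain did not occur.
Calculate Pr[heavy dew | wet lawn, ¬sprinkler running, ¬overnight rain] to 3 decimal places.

Pr[heavy dew | wet lawn, ¬sprinkler running, ¬overnight rain] ≈ 0.864

By total probability over both values of heavy dew:
  P(wet lawn | ¬sprinkler running, ¬overnight rain) = 0.01*0.91 + 0.64*0.09
        = 0.009100 + 0.057600 = 0.066700
Configurations with heavy dew contribute 0.057600, so
  P(heavy dew | wet lawn, ¬sprinkler running, ¬overnight rain) = 0.057600 / 0.066700 ≈ 0.864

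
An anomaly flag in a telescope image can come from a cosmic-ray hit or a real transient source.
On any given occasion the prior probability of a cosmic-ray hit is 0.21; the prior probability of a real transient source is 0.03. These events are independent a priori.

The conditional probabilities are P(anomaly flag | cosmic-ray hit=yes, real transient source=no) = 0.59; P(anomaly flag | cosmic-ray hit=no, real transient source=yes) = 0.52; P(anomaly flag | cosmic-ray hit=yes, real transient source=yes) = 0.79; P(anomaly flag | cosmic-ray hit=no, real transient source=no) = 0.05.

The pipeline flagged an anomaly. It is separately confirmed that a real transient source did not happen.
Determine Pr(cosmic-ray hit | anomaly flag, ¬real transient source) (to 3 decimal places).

Pr(cosmic-ray hit | anomaly flag, ¬real transient source) ≈ 0.758

For the numerator, keep only cosmic-ray hit=true terms: 0.59*0.21 = 0.123900
Denominator P(anomaly flag | ¬real transient source): 0.05*0.79 + 0.59*0.21 = 0.163400
P(cosmic-ray hit | anomaly flag, ¬real transient source) = 0.123900/0.163400 ≈ 0.758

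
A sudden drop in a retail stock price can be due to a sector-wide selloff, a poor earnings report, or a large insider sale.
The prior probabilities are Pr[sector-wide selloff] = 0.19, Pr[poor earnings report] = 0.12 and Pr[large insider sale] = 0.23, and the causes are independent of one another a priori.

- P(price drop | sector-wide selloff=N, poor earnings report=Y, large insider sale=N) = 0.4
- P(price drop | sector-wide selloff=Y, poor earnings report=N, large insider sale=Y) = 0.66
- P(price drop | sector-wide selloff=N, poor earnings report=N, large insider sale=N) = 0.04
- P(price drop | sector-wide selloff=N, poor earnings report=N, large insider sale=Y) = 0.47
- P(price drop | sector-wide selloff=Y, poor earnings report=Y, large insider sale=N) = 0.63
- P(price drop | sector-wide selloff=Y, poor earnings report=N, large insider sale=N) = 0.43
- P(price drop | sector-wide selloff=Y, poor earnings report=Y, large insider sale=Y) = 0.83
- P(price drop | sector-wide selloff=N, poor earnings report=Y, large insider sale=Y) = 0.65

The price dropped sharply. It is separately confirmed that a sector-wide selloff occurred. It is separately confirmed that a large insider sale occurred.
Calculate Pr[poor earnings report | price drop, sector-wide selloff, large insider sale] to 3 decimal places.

Pr[poor earnings report | price drop, sector-wide selloff, large insider sale] ≈ 0.146

For the numerator, keep only poor earnings report=true terms: 0.83·0.12 = 0.099600
Normalizer over all consistent configurations: 0.66·0.88 + 0.83·0.12 = 0.680400
P(poor earnings report | price drop, sector-wide selloff, large insider sale) = 0.099600/0.680400 ≈ 0.146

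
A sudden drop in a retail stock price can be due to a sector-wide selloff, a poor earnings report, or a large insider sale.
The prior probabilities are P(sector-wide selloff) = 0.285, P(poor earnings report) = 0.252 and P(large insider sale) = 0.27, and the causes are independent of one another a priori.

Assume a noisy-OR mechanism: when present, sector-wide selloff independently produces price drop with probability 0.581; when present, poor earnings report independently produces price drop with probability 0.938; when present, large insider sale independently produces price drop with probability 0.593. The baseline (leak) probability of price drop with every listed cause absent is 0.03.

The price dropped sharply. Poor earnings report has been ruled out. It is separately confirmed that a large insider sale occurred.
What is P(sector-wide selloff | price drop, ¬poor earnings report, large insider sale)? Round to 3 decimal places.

Under noisy-OR, P(price drop | causes) = 1 − (1−0.03)·∏(1−qᵢ) over the active causes.
Weight on sector-wide selloff=true, given the evidence: 0.834583×0.285 = 0.237856
Denominator P(price drop | ¬poor earnings report, large insider sale): 0.60521×0.715 + 0.834583×0.285 = 0.670581
Posterior = 0.237856 / 0.670581 ≈ 0.355

P(sector-wide selloff | price drop, ¬poor earnings report, large insider sale) ≈ 0.355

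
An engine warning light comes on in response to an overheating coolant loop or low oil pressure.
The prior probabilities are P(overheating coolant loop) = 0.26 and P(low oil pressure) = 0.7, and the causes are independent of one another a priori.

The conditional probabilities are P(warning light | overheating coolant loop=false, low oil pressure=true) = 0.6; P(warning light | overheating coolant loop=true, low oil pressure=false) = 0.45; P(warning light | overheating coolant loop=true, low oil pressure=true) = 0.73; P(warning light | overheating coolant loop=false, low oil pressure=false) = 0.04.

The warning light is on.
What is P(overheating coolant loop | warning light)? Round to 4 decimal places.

By total probability over the 4 (overheating coolant loop, low oil pressure) configurations:
  P(warning light) = 0.04*0.74*0.3 + 0.6*0.74*0.7 + 0.45*0.26*0.3 + 0.73*0.26*0.7
        = 0.008880 + 0.310800 + 0.035100 + 0.132860 = 0.487640
Configurations with overheating coolant loop contribute 0.167960, so
  P(overheating coolant loop | warning light) = 0.167960 / 0.487640 ≈ 0.3444

P(overheating coolant loop | warning light) ≈ 0.3444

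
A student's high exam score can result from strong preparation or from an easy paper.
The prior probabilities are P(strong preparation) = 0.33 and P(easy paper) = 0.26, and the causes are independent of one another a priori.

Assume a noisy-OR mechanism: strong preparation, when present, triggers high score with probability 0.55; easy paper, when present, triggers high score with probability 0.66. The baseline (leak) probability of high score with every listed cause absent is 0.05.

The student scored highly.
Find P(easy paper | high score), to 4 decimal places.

Under noisy-OR, P(high score | causes) = 1 − (1−0.05)·∏(1−qᵢ) over the active causes.
For the numerator, keep only easy paper=true terms: 0.117933 + 0.073329 = 0.191262
The normalizing constant is 0.05·0.67·0.74 + 0.677·0.67·0.26 + 0.5725·0.33·0.74 + 0.85465·0.33·0.26 = 0.355856
Posterior = 0.191262 / 0.355856 ≈ 0.5375

P(easy paper | high score) ≈ 0.5375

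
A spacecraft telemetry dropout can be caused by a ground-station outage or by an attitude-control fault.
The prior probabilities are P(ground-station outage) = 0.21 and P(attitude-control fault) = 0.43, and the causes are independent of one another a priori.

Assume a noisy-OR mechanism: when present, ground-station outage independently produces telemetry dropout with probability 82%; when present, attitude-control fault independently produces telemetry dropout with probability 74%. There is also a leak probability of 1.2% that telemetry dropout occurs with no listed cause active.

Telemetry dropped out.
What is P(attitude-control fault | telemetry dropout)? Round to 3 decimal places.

P(attitude-control fault | telemetry dropout) ≈ 0.765

Under noisy-OR, P(telemetry dropout | causes) = 1 − (1−0.012)·∏(1−qᵢ) over the active causes.
By total probability over the 4 (ground-station outage, attitude-control fault) configurations:
  P(telemetry dropout) = 0.012·0.79·0.57 + 0.74312·0.79·0.43 + 0.82216·0.21·0.57 + 0.953762·0.21·0.43
        = 0.005404 + 0.252438 + 0.098413 + 0.086125 = 0.442380
Configurations with attitude-control fault contribute 0.338563, so
  P(attitude-control fault | telemetry dropout) = 0.338563 / 0.442380 ≈ 0.765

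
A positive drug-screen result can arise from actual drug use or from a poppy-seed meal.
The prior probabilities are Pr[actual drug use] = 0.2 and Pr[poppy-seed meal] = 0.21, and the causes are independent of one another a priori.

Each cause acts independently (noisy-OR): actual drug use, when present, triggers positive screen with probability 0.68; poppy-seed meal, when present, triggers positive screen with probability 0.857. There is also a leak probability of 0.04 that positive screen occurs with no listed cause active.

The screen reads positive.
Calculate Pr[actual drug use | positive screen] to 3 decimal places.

Pr[actual drug use | positive screen] ≈ 0.468

Under noisy-OR, P(positive screen | causes) = 1 − (1−0.04)·∏(1−qᵢ) over the active causes.
Numerator (weight on configurations with actual drug use): 0.109462 + 0.040155 = 0.149617
Denominator P(positive screen): 0.04×0.8×0.79 + 0.86272×0.8×0.21 + 0.6928×0.2×0.79 + 0.95607×0.2×0.21 = 0.319834
P(actual drug use | positive screen) = 0.149617/0.319834 ≈ 0.468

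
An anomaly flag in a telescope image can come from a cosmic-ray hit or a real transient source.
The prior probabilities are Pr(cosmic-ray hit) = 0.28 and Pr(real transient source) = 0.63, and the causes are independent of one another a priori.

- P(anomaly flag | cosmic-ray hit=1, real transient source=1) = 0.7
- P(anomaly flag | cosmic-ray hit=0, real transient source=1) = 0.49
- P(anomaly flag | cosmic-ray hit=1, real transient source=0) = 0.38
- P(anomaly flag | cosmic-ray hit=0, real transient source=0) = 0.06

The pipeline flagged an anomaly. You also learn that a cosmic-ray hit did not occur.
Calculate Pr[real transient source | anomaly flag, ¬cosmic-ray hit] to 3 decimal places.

Pr[real transient source | anomaly flag, ¬cosmic-ray hit] ≈ 0.933

Enumerate both values of real transient source and weight by the priors:
  P(anomaly flag | ¬cosmic-ray hit) = 0.06*0.37 + 0.49*0.63
        = 0.022200 + 0.308700 = 0.330900
Keeping only the real transient source-present terms gives 0.308700, so
  P(real transient source | anomaly flag, ¬cosmic-ray hit) = 0.308700 / 0.330900 ≈ 0.933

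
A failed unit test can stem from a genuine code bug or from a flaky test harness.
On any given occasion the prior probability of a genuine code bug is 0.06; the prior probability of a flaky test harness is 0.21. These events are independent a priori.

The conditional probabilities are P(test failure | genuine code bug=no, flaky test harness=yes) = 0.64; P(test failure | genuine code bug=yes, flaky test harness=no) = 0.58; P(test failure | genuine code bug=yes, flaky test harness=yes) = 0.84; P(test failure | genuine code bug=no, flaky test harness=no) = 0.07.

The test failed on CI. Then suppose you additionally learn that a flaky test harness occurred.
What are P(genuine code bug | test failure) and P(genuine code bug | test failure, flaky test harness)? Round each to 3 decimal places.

Enumerate the 4 (genuine code bug, flaky test harness) configurations and weight by the priors:
  P(test failure) = 0.07*0.94*0.79 + 0.64*0.94*0.21 + 0.58*0.06*0.79 + 0.84*0.06*0.21
        = 0.051982 + 0.126336 + 0.027492 + 0.010584 = 0.216394
Keeping only the genuine code bug-present terms gives 0.038076, so
  P(genuine code bug | test failure) = 0.038076 / 0.216394 ≈ 0.176

Now condition on the additional information:
For the numerator, keep only genuine code bug=true terms: 0.84×0.06 = 0.050400
Normalizer over all consistent configurations: 0.64×0.94 + 0.84×0.06 = 0.652000
Posterior = 0.050400 / 0.652000 ≈ 0.077

P(genuine code bug | test failure) ≈ 0.176; P(genuine code bug | test failure, flaky test harness) ≈ 0.077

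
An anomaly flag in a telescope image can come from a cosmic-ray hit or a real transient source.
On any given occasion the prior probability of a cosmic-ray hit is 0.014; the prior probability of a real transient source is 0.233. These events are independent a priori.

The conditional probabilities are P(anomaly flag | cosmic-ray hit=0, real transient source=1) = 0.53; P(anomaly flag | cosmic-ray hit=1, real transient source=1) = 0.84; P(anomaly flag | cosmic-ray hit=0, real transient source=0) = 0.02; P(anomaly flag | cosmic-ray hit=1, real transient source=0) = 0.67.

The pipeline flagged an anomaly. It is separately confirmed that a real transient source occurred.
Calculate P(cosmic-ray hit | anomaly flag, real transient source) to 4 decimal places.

Numerator (weight on configurations with cosmic-ray hit): 0.84×0.014 = 0.011760
Denominator P(anomaly flag | real transient source): 0.53×0.986 + 0.84×0.014 = 0.534340
Posterior = 0.011760 / 0.534340 ≈ 0.0220

P(cosmic-ray hit | anomaly flag, real transient source) ≈ 0.0220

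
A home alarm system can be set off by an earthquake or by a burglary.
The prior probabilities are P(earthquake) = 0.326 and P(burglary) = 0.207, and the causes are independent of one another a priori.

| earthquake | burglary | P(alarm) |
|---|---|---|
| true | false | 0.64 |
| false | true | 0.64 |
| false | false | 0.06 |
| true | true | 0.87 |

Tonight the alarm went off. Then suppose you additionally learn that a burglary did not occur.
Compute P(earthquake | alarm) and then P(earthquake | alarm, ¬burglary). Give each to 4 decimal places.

Weight on earthquake=true, given the evidence: 0.165452 + 0.058709 = 0.224161
Normalizer over all consistent configurations: 0.06×0.674×0.793 + 0.64×0.674×0.207 + 0.64×0.326×0.793 + 0.87×0.326×0.207 = 0.345522
P(earthquake | alarm) = 0.224161/0.345522 ≈ 0.6488

Now also conditioning on burglary≠true:
P(alarm | ¬burglary) = 0.06×0.674 + 0.64×0.326 = 0.040440 + 0.208640 = 0.249080
Of this, 0.208640 comes from 0.64×0.326 (the earthquake=true cases).
So P(earthquake | alarm, ¬burglary) = 0.208640/0.249080 ≈ 0.8376.

P(earthquake | alarm) ≈ 0.6488; P(earthquake | alarm, ¬burglary) ≈ 0.8376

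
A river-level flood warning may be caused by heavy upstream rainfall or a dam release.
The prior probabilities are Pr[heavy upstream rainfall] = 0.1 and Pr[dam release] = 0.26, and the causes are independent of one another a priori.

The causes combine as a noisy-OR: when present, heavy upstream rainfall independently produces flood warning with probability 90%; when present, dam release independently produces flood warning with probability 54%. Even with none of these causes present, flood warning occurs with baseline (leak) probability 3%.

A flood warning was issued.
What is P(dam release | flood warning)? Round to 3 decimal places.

Under noisy-OR, P(flood warning | causes) = 1 − (1−0.03)·∏(1−qᵢ) over the active causes.
By total probability over the 4 (heavy upstream rainfall, dam release) configurations:
  P(flood warning) = 0.03*0.9*0.74 + 0.5538*0.9*0.26 + 0.903*0.1*0.74 + 0.95538*0.1*0.26
        = 0.019980 + 0.129589 + 0.066822 + 0.024840 = 0.241231
The terms with dam release present sum to 0.154429, so
  P(dam release | flood warning) = 0.154429 / 0.241231 ≈ 0.640

P(dam release | flood warning) ≈ 0.640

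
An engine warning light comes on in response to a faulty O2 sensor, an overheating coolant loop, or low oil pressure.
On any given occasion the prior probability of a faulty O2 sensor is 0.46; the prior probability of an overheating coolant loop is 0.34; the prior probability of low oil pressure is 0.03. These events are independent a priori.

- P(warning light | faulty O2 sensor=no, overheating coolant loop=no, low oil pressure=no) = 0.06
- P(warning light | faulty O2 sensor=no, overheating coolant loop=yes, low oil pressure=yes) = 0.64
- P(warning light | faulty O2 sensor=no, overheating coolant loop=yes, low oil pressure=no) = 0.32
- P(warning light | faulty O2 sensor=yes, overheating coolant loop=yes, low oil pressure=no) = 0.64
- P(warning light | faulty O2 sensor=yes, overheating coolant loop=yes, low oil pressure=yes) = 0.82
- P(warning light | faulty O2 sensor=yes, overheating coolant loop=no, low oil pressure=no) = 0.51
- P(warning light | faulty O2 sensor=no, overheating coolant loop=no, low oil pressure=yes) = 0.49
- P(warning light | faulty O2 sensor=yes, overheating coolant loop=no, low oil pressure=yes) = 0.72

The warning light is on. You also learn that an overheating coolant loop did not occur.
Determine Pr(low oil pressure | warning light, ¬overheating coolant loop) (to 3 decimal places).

By total probability over the 4 (faulty O2 sensor, low oil pressure) configurations:
  P(warning light | ¬overheating coolant loop) = 0.06·0.54·0.97 + 0.49·0.54·0.03 + 0.51·0.46·0.97 + 0.72·0.46·0.03
        = 0.031428 + 0.007938 + 0.227562 + 0.009936 = 0.276864
Configurations with low oil pressure contribute 0.017874, so
  P(low oil pressure | warning light, ¬overheating coolant loop) = 0.017874 / 0.276864 ≈ 0.065

Pr(low oil pressure | warning light, ¬overheating coolant loop) ≈ 0.065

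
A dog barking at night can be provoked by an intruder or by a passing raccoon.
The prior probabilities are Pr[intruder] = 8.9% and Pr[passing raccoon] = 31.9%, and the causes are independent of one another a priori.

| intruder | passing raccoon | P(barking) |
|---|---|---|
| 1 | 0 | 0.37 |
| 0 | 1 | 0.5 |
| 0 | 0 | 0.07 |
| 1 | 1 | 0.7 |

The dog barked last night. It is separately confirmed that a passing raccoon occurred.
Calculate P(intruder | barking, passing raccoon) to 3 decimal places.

P(intruder | barking, passing raccoon) ≈ 0.120

P(barking | passing raccoon) = 0.5×0.911 + 0.7×0.089 = 0.455500 + 0.062300 = 0.517800
Restricting to configurations with intruder present: 0.7×0.089 = 0.062300.
P(intruder | barking, passing raccoon) = 0.062300 / 0.517800 ≈ 0.120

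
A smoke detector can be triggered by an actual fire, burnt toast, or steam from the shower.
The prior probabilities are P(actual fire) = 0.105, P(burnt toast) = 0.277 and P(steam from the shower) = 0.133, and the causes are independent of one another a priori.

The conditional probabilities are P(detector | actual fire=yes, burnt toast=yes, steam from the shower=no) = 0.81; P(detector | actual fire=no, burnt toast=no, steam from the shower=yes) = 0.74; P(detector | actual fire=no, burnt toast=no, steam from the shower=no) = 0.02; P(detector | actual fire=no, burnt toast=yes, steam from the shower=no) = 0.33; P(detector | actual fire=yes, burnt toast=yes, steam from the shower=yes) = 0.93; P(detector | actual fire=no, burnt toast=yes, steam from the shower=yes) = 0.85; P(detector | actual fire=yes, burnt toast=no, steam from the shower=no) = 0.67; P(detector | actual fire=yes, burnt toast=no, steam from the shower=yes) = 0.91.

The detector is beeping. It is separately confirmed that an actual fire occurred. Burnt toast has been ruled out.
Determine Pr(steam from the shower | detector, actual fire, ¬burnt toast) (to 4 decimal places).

P(detector | actual fire, ¬burnt toast) = 0.67×0.867 + 0.91×0.133 = 0.580890 + 0.121030 = 0.701920
Of this, 0.121030 comes from 0.91×0.133 (the steam from the shower=true cases).
So P(steam from the shower | detector, actual fire, ¬burnt toast) = 0.121030/0.701920 ≈ 0.1724.

Pr(steam from the shower | detector, actual fire, ¬burnt toast) ≈ 0.1724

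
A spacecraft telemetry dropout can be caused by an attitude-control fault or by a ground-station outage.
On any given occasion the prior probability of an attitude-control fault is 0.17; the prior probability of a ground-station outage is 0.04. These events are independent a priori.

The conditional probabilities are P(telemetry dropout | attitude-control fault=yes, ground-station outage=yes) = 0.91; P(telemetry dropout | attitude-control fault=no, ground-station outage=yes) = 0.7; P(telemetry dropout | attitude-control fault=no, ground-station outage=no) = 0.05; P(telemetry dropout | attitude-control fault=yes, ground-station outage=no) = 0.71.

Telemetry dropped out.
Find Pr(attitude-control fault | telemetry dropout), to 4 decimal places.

P(telemetry dropout) = 0.05·0.83·0.96 + 0.7·0.83·0.04 + 0.71·0.17·0.96 + 0.91·0.17·0.04 = 0.039840 + 0.023240 + 0.115872 + 0.006188 = 0.185140
Of this, 0.122060 comes from 0.115872 + 0.006188 (the attitude-control fault=true cases).
Hence the posterior is 0.122060/0.185140 ≈ 0.6593.

Pr(attitude-control fault | telemetry dropout) ≈ 0.6593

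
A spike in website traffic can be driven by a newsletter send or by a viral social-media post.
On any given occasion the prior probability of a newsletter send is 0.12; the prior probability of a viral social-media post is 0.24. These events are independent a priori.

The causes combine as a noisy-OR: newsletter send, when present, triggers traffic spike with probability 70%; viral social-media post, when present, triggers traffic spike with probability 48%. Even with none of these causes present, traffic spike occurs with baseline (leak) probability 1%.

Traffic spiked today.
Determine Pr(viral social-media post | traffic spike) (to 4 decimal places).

Under noisy-OR, P(traffic spike | causes) = 1 − (1−0.01)·∏(1−qᵢ) over the active causes.
P(traffic spike) = 0.01×0.88×0.76 + 0.4852×0.88×0.24 + 0.703×0.12×0.76 + 0.84556×0.12×0.24 = 0.006688 + 0.102474 + 0.064114 + 0.024352 = 0.197628
The viral social-media post-present share is 0.102474 + 0.024352 = 0.126826.
So P(viral social-media post | traffic spike) = 0.126826/0.197628 ≈ 0.6417.

Pr(viral social-media post | traffic spike) ≈ 0.6417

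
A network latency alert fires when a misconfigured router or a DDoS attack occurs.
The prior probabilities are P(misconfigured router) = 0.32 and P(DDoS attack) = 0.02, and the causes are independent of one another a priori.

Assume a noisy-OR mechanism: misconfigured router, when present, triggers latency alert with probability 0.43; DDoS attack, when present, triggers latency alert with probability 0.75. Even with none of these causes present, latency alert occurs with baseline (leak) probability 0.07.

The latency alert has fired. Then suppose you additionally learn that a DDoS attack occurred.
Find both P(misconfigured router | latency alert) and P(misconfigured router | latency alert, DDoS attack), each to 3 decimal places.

Under noisy-OR, P(latency alert | causes) = 1 − (1−0.07)·∏(1−qᵢ) over the active causes.
P(latency alert) = 0.07×0.68×0.98 + 0.7675×0.68×0.02 + 0.4699×0.32×0.98 + 0.867475×0.32×0.02 = 0.046648 + 0.010438 + 0.147361 + 0.005552 = 0.209999
The misconfigured router-present share is 0.147361 + 0.005552 = 0.152913.
P(misconfigured router | latency alert) = 0.152913 / 0.209999 ≈ 0.728

Now also conditioning on DDoS attack=true:
Weight on misconfigured router=true, given the evidence: 0.867475×0.32 = 0.277592
Denominator P(latency alert | DDoS attack): 0.7675×0.68 + 0.867475×0.32 = 0.799492
P(misconfigured router | latency alert, DDoS attack) = 0.277592/0.799492 ≈ 0.347
Conditioning on DDoS attack lowers the posterior on misconfigured router: the classic explaining-away effect in a common-effect structure.

P(misconfigured router | latency alert) ≈ 0.728; P(misconfigured router | latency alert, DDoS attack) ≈ 0.347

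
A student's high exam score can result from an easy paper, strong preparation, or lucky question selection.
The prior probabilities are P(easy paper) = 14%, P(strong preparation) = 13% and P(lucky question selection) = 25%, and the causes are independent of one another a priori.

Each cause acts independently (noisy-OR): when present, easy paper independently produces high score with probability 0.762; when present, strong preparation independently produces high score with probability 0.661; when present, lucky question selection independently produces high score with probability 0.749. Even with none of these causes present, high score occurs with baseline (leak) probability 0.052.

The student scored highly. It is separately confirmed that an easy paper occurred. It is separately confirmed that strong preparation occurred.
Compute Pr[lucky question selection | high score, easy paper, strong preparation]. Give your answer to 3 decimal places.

Under noisy-OR, P(high score | causes) = 1 − (1−0.052)·∏(1−qᵢ) over the active causes.
For the numerator, keep only lucky question selection=true terms: 0.980802·0.25 = 0.245200
The normalizing constant is 0.923513·0.75 + 0.980802·0.25 = 0.937835
P(lucky question selection | high score, easy paper, strong preparation) = 0.245200/0.937835 ≈ 0.261

Pr[lucky question selection | high score, easy paper, strong preparation] ≈ 0.261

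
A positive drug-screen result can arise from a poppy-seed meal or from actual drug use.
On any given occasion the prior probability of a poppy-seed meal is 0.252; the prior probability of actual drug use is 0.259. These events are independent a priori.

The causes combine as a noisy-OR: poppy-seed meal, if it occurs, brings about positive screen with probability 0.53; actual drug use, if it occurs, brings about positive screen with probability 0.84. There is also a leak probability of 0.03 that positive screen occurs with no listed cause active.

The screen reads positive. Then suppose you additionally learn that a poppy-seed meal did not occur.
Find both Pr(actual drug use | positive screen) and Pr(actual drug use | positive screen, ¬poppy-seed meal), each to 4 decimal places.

Pr(actual drug use | positive screen) ≈ 0.6547; Pr(actual drug use | positive screen, ¬poppy-seed meal) ≈ 0.9078

Under noisy-OR, P(positive screen | causes) = 1 − (1−0.03)·∏(1−qᵢ) over the active causes.
Weight on actual drug use=true, given the evidence: 0.163665 + 0.060507 = 0.224172
Normalizer over all consistent configurations: 0.03×0.748×0.741 + 0.8448×0.748×0.259 + 0.5441×0.252×0.741 + 0.927056×0.252×0.259 = 0.342401
Posterior = 0.224172 / 0.342401 ≈ 0.6547

Now also conditioning on poppy-seed meal≠true:
P(positive screen | ¬poppy-seed meal) = 0.03*0.741 + 0.8448*0.259 = 0.022230 + 0.218803 = 0.241033
The actual drug use-present share is 0.8448*0.259 = 0.218803.
Hence the posterior is 0.218803/0.241033 ≈ 0.9078.
With poppy-seed meal excluded, actual drug use must carry more of the explanatory weight for the positive screen.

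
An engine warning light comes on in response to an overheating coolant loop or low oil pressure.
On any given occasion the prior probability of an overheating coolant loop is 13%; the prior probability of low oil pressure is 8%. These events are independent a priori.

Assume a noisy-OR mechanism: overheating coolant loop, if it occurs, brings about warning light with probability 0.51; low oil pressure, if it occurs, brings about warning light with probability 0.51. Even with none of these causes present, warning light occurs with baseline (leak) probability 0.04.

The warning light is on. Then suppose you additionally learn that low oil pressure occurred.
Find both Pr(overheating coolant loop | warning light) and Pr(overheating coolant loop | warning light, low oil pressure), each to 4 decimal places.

Pr(overheating coolant loop | warning light) ≈ 0.5088; Pr(overheating coolant loop | warning light, low oil pressure) ≈ 0.1784

Under noisy-OR, P(warning light | causes) = 1 − (1−0.04)·∏(1−qᵢ) over the active causes.
P(warning light) = 0.04·0.87·0.92 + 0.5296·0.87·0.08 + 0.5296·0.13·0.92 + 0.769504·0.13·0.08 = 0.032016 + 0.036860 + 0.063340 + 0.008003 = 0.140219
Restricting to configurations with overheating coolant loop present: 0.063340 + 0.008003 = 0.071343.
P(overheating coolant loop | warning light) = 0.071343 / 0.140219 ≈ 0.5088

With the extra evidence:
P(warning light | low oil pressure) = 0.5296*0.87 + 0.769504*0.13 = 0.460752 + 0.100036 = 0.560788
Of this, 0.100036 comes from 0.769504*0.13 (the overheating coolant loop=true cases).
Hence the posterior is 0.100036/0.560788 ≈ 0.1784.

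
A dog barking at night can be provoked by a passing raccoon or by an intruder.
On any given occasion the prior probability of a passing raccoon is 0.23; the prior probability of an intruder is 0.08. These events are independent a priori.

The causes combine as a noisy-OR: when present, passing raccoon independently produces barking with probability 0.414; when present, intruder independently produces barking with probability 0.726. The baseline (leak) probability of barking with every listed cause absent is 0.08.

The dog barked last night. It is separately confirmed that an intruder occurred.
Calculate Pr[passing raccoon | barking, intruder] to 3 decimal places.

Pr[passing raccoon | barking, intruder] ≈ 0.254

Under noisy-OR, P(barking | causes) = 1 − (1−0.08)·∏(1−qᵢ) over the active causes.
Enumerate both values of passing raccoon and weight by the priors:
  P(barking | intruder) = 0.74792·0.77 + 0.852281·0.23
        = 0.575898 + 0.196025 = 0.771923
The terms with passing raccoon present sum to 0.196025, so
  P(passing raccoon | barking, intruder) = 0.196025 / 0.771923 ≈ 0.254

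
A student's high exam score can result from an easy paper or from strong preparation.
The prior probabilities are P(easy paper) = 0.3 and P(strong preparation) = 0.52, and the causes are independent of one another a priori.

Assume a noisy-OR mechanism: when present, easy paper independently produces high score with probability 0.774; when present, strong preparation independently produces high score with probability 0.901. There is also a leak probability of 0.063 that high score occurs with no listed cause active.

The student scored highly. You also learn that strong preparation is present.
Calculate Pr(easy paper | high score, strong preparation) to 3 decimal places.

Pr(easy paper | high score, strong preparation) ≈ 0.316

Under noisy-OR, P(high score | causes) = 1 − (1−0.063)·∏(1−qᵢ) over the active causes.
Weight on easy paper=true, given the evidence: 0.979036·0.3 = 0.293711
Denominator P(high score | strong preparation): 0.907237·0.7 + 0.979036·0.3 = 0.928777
P(easy paper | high score, strong preparation) = 0.293711/0.928777 ≈ 0.316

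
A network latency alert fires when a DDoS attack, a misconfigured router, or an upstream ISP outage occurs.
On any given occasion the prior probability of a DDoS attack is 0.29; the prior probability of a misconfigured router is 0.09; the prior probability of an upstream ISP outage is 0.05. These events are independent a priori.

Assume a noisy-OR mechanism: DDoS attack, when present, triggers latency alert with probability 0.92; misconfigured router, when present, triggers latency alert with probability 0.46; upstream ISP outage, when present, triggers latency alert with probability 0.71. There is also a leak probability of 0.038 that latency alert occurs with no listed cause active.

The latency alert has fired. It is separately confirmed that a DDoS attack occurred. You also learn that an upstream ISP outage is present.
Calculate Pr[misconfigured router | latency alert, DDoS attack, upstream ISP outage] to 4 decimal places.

Pr[misconfigured router | latency alert, DDoS attack, upstream ISP outage] ≈ 0.0909

Under noisy-OR, P(latency alert | causes) = 1 − (1−0.038)·∏(1−qᵢ) over the active causes.
For the numerator, keep only misconfigured router=true terms: 0.987948·0.09 = 0.088915
Denominator P(latency alert | DDoS attack, upstream ISP outage): 0.977682·0.91 + 0.987948·0.09 = 0.978606
P(misconfigured router | latency alert, DDoS attack, upstream ISP outage) = 0.088915/0.978606 ≈ 0.0909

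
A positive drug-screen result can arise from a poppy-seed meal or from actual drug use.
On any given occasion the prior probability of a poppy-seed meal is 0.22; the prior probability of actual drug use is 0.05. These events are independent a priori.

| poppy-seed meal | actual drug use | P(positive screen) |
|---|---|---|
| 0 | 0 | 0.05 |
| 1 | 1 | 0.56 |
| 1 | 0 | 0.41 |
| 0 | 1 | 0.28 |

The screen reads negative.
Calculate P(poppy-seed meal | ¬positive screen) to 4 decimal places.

P(poppy-seed meal | ¬positive screen) ≈ 0.1490

Numerator (weight on configurations with poppy-seed meal): 0.123310 + 0.004840 = 0.128150
Normalizer over all consistent configurations: 0.95·0.78·0.95 + 0.72·0.78·0.05 + 0.59·0.22·0.95 + 0.44·0.22·0.05 = 0.860180
Posterior = 0.128150 / 0.860180 ≈ 0.1490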